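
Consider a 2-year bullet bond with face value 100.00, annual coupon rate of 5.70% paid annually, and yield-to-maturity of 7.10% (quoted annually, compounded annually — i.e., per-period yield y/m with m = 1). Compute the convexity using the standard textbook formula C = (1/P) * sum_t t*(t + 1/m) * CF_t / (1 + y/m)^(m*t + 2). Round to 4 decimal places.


Coupon per period c = face * coupon_rate / m = 5.700000
Periods per year m = 1; per-period yield y/m = 0.071000
Number of cashflows N = 2
Cashflows (t years, CF_t, discount factor 1/(1+y/m)^(m*t), PV):
  t = 1.0000: CF_t = 5.700000, DF = 0.933707, PV = 5.322129
  t = 2.0000: CF_t = 105.700000, DF = 0.871808, PV = 92.150150
Price P = sum_t PV_t = 97.472279
Convexity numerator sum_t t*(t + 1/m) * CF_t / (1+y/m)^(m*t + 2):
  t = 1.0000: term = 9.279753
  t = 2.0000: term = 482.023658
Convexity = (1/P) * sum = 491.303412 / 97.472279 = 5.040442

Answer: Convexity = 5.0404


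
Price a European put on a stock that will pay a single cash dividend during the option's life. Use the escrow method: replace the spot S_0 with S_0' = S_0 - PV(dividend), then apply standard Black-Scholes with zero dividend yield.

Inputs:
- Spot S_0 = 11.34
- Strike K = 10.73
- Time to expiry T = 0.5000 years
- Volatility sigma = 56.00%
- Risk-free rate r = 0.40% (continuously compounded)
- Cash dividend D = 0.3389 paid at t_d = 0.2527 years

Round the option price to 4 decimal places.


PV(D) = D * exp(-r * t_d) = 0.3389 * 0.99898971 = 0.33855761
S_0' = S_0 - PV(D) = 11.3400 - 0.33855761 = 11.00144239
d1 = (ln(S_0'/K) + (r + sigma^2/2)*T) / (sigma*sqrt(T)) = 0.26613184
d2 = d1 - sigma*sqrt(T) = -0.12984795
exp(-rT) = 0.99800200
N(-d1) = 0.39506884; N(-d2) = 0.55165664
P = K * exp(-rT) * N(-d2) - S_0' * N(-d1) = 10.7300 * 0.99800200 * 0.55165664 - 11.00144239 * 0.39506884 = 1.5611

Answer: Price = 1.5611


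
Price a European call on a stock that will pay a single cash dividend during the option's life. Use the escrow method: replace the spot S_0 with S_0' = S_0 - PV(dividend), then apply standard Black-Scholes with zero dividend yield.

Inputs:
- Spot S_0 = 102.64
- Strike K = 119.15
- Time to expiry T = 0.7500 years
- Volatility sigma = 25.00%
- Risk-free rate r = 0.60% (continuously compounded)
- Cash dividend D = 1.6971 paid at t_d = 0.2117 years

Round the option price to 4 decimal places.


PV(D) = D * exp(-r * t_d) = 1.6971 * 0.99873061 = 1.69494571
S_0' = S_0 - PV(D) = 102.6400 - 1.69494571 = 100.94505429
d1 = (ln(S_0'/K) + (r + sigma^2/2)*T) / (sigma*sqrt(T)) = -0.63679126
d2 = d1 - sigma*sqrt(T) = -0.85329761
exp(-rT) = 0.99551011
N(d1) = 0.26213041; N(d2) = 0.19674714
C = S_0' * N(d1) - K * exp(-rT) * N(d2) = 100.94505429 * 0.26213041 - 119.1500 * 0.99551011 * 0.19674714 = 3.1236

Answer: Price = 3.1236


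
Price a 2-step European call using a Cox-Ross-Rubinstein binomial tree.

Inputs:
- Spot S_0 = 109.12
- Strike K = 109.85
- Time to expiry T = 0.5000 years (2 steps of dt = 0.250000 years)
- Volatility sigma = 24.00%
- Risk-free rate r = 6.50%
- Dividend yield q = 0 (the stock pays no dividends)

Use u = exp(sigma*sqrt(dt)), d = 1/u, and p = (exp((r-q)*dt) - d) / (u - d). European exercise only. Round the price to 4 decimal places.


Answer: Price = V(0,0) = 8.0927

Derivation:
dt = T/N = 0.250000
u = exp(sigma*sqrt(dt)) = 1.127497; d = 1/u = 0.886920
p = (exp((r-q)*dt) - d) / (u - d) = 0.538134
Discount per step: exp(-r*dt) = 0.983881
Stock lattice S(k, i) with i counting down-moves:
  k=0: S(0,0) = 109.1200
  k=1: S(1,0) = 123.0325; S(1,1) = 96.7808
  k=2: S(2,0) = 138.7187; S(2,1) = 109.1200; S(2,2) = 85.8368
Terminal payoffs V(N, i) = max(S_T - K, 0):
  V(2,0) = 28.868707; V(2,1) = 0.000000; V(2,2) = 0.000000
Backward induction: V(k, i) = exp(-r*dt) * [p * V(k+1, i) + (1-p) * V(k+1, i+1)].
  V(1,0) = exp(-r*dt) * [p*28.868707 + (1-p)*0.000000] = 15.284821
  V(1,1) = exp(-r*dt) * [p*0.000000 + (1-p)*0.000000] = 0.000000
  V(0,0) = exp(-r*dt) * [p*15.284821 + (1-p)*0.000000] = 8.092699


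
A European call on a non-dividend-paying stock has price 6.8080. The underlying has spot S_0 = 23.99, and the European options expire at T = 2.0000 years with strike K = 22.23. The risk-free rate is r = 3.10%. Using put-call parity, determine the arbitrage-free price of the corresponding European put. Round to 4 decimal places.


Put-call parity: C - P = S_0 * exp(-qT) - K * exp(-rT).
S_0 * exp(-qT) = 23.9900 * 1.00000000 = 23.99000000
K * exp(-rT) = 22.2300 * 0.93988289 = 20.89359657
P = C - S*exp(-qT) + K*exp(-rT)
P = 6.8080 - 23.99000000 + 20.89359657 = 3.7116

Answer: Put price = 3.7116


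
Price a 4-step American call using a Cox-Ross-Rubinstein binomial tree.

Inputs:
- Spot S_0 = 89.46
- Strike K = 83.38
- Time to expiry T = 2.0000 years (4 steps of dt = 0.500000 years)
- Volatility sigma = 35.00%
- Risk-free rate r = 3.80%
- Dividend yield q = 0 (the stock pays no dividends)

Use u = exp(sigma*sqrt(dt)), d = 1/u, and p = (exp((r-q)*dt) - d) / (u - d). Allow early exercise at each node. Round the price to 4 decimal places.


Answer: Price = V(0,0) = 22.9666

Derivation:
dt = T/N = 0.500000
u = exp(sigma*sqrt(dt)) = 1.280803; d = 1/u = 0.780760
p = (exp((r-q)*dt) - d) / (u - d) = 0.476802
Discount per step: exp(-r*dt) = 0.981179
Stock lattice S(k, i) with i counting down-moves:
  k=0: S(0,0) = 89.4600
  k=1: S(1,0) = 114.5807; S(1,1) = 69.8468
  k=2: S(2,0) = 146.7553; S(2,1) = 89.4600; S(2,2) = 54.5336
  k=3: S(3,0) = 187.9646; S(3,1) = 114.5807; S(3,2) = 69.8468; S(3,3) = 42.5777
  k=4: S(4,0) = 240.7457; S(4,1) = 146.7553; S(4,2) = 89.4600; S(4,3) = 54.5336; S(4,4) = 33.2429
Terminal payoffs V(N, i) = max(S_T - K, 0):
  V(4,0) = 157.365676; V(4,1) = 63.375266; V(4,2) = 6.080000; V(4,3) = 0.000000; V(4,4) = 0.000000
Backward induction: V(k, i) = exp(-r*dt) * [p * V(k+1, i) + (1-p) * V(k+1, i+1)]; then take max(V_cont, immediate exercise) for American.
  V(3,0) = exp(-r*dt) * [p*157.365676 + (1-p)*63.375266] = 106.153878; exercise = 104.584613; V(3,0) = max -> 106.153878
  V(3,1) = exp(-r*dt) * [p*63.375266 + (1-p)*6.080000] = 32.769918; exercise = 31.200653; V(3,1) = max -> 32.769918
  V(3,2) = exp(-r*dt) * [p*6.080000 + (1-p)*0.000000] = 2.844396; exercise = 0.000000; V(3,2) = max -> 2.844396
  V(3,3) = exp(-r*dt) * [p*0.000000 + (1-p)*0.000000] = 0.000000; exercise = 0.000000; V(3,3) = max -> 0.000000
  V(2,0) = exp(-r*dt) * [p*106.153878 + (1-p)*32.769918] = 66.484261; exercise = 63.375266; V(2,0) = max -> 66.484261
  V(2,1) = exp(-r*dt) * [p*32.769918 + (1-p)*2.844396] = 16.790869; exercise = 6.080000; V(2,1) = max -> 16.790869
  V(2,2) = exp(-r*dt) * [p*2.844396 + (1-p)*0.000000] = 1.330689; exercise = 0.000000; V(2,2) = max -> 1.330689
  V(1,0) = exp(-r*dt) * [p*66.484261 + (1-p)*16.790869] = 39.722830; exercise = 31.200653; V(1,0) = max -> 39.722830
  V(1,1) = exp(-r*dt) * [p*16.790869 + (1-p)*1.330689] = 8.538355; exercise = 0.000000; V(1,1) = max -> 8.538355
  V(0,0) = exp(-r*dt) * [p*39.722830 + (1-p)*8.538355] = 22.966638; exercise = 6.080000; V(0,0) = max -> 22.966638


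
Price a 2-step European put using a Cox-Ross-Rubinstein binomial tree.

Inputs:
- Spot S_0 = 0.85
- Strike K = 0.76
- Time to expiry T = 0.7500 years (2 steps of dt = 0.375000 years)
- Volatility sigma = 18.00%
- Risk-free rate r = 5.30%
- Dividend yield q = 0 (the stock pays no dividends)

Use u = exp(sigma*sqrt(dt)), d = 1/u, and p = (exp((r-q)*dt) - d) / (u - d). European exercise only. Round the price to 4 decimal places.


Answer: Price = V(0,0) = 0.0143

Derivation:
dt = T/N = 0.375000
u = exp(sigma*sqrt(dt)) = 1.116532; d = 1/u = 0.895631
p = (exp((r-q)*dt) - d) / (u - d) = 0.563344
Discount per step: exp(-r*dt) = 0.980321
Stock lattice S(k, i) with i counting down-moves:
  k=0: S(0,0) = 0.8500
  k=1: S(1,0) = 0.9491; S(1,1) = 0.7613
  k=2: S(2,0) = 1.0596; S(2,1) = 0.8500; S(2,2) = 0.6818
Terminal payoffs V(N, i) = max(K - S_T, 0):
  V(2,0) = 0.000000; V(2,1) = 0.000000; V(2,2) = 0.078169
Backward induction: V(k, i) = exp(-r*dt) * [p * V(k+1, i) + (1-p) * V(k+1, i+1)].
  V(1,0) = exp(-r*dt) * [p*0.000000 + (1-p)*0.000000] = 0.000000
  V(1,1) = exp(-r*dt) * [p*0.000000 + (1-p)*0.078169] = 0.033461
  V(0,0) = exp(-r*dt) * [p*0.000000 + (1-p)*0.033461] = 0.014323


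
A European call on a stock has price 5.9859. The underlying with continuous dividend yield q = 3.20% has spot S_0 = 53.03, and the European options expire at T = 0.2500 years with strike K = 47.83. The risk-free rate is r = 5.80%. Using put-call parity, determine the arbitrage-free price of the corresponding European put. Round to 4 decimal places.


Put-call parity: C - P = S_0 * exp(-qT) - K * exp(-rT).
S_0 * exp(-qT) = 53.0300 * 0.99203191 = 52.60745244
K * exp(-rT) = 47.8300 * 0.98560462 = 47.14146891
P = C - S*exp(-qT) + K*exp(-rT)
P = 5.9859 - 52.60745244 + 47.14146891 = 0.5199

Answer: Put price = 0.5199


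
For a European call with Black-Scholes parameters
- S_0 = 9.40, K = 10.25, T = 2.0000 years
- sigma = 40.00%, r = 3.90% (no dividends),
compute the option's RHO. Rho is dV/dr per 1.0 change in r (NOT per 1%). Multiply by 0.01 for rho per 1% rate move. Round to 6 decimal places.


Answer: Rho = 7.259624

Derivation:
d1 = 0.2676964564; d2 = -0.2979889686
phi(d1) = 0.3849009581; exp(-qT) = 1.0000000000; exp(-rT) = 0.9249644265
N(d2) = 0.3828557916
Rho = K*T*exp(-rT)*N(d2) = 10.2500 * 2.0000 * 0.9249644265 * 0.3828557916 = 7.259624


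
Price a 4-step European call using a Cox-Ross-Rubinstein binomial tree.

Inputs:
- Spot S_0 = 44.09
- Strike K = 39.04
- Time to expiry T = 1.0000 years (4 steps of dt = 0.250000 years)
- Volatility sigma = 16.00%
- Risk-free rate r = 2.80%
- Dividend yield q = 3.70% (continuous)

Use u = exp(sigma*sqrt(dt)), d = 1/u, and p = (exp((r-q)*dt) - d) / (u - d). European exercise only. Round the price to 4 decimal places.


Answer: Price = V(0,0) = 5.4874

Derivation:
dt = T/N = 0.250000
u = exp(sigma*sqrt(dt)) = 1.083287; d = 1/u = 0.923116
p = (exp((r-q)*dt) - d) / (u - d) = 0.465979
Discount per step: exp(-r*dt) = 0.993024
Stock lattice S(k, i) with i counting down-moves:
  k=0: S(0,0) = 44.0900
  k=1: S(1,0) = 47.7621; S(1,1) = 40.7002
  k=2: S(2,0) = 51.7401; S(2,1) = 44.0900; S(2,2) = 37.5710
  k=3: S(3,0) = 56.0494; S(3,1) = 47.7621; S(3,2) = 40.7002; S(3,3) = 34.6824
  k=4: S(4,0) = 60.7176; S(4,1) = 51.7401; S(4,2) = 44.0900; S(4,3) = 37.5710; S(4,4) = 32.0159
Terminal payoffs V(N, i) = max(S_T - K, 0):
  V(4,0) = 21.677563; V(4,1) = 12.700094; V(4,2) = 5.050000; V(4,3) = 0.000000; V(4,4) = 0.000000
Backward induction: V(k, i) = exp(-r*dt) * [p * V(k+1, i) + (1-p) * V(k+1, i+1)].
  V(3,0) = exp(-r*dt) * [p*21.677563 + (1-p)*12.700094] = 16.765635
  V(3,1) = exp(-r*dt) * [p*12.700094 + (1-p)*5.050000] = 8.554690
  V(3,2) = exp(-r*dt) * [p*5.050000 + (1-p)*0.000000] = 2.336779
  V(3,3) = exp(-r*dt) * [p*0.000000 + (1-p)*0.000000] = 0.000000
  V(2,0) = exp(-r*dt) * [p*16.765635 + (1-p)*8.554690] = 12.294454
  V(2,1) = exp(-r*dt) * [p*8.554690 + (1-p)*2.336779] = 5.197683
  V(2,2) = exp(-r*dt) * [p*2.336779 + (1-p)*0.000000] = 1.081294
  V(1,0) = exp(-r*dt) * [p*12.294454 + (1-p)*5.197683] = 8.445304
  V(1,1) = exp(-r*dt) * [p*5.197683 + (1-p)*1.081294] = 2.978522
  V(0,0) = exp(-r*dt) * [p*8.445304 + (1-p)*2.978522] = 5.487381


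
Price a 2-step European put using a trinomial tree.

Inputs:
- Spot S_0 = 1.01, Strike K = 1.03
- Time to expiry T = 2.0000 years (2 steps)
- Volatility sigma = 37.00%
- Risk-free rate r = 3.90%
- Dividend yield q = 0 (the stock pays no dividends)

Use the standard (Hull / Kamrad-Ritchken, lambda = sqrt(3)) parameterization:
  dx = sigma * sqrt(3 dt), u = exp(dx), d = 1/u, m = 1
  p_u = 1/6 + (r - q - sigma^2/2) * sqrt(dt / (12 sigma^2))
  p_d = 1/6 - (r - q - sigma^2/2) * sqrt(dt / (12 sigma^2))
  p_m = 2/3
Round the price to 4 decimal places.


dt = T/N = 1.000000; dx = sigma*sqrt(3*dt) = 0.640859
u = exp(dx) = 1.898110; d = 1/u = 0.526840
p_u = 0.143690, p_m = 0.666667, p_d = 0.189644
Discount per step: exp(-r*dt) = 0.961751
Stock lattice S(k, j) with j the centered position index:
  k=0: S(0,+0) = 1.0100
  k=1: S(1,-1) = 0.5321; S(1,+0) = 1.0100; S(1,+1) = 1.9171
  k=2: S(2,-2) = 0.2803; S(2,-1) = 0.5321; S(2,+0) = 1.0100; S(2,+1) = 1.9171; S(2,+2) = 3.6389
Terminal payoffs V(N, j) = max(K - S_T, 0):
  V(2,-2) = 0.749664; V(2,-1) = 0.497892; V(2,+0) = 0.020000; V(2,+1) = 0.000000; V(2,+2) = 0.000000
Backward induction: V(k, j) = exp(-r*dt) * [p_u * V(k+1, j+1) + p_m * V(k+1, j) + p_d * V(k+1, j-1)]
  V(1,-1) = exp(-r*dt) * [p_u*0.020000 + p_m*0.497892 + p_d*0.749664] = 0.458727
  V(1,+0) = exp(-r*dt) * [p_u*0.000000 + p_m*0.020000 + p_d*0.497892] = 0.103634
  V(1,+1) = exp(-r*dt) * [p_u*0.000000 + p_m*0.000000 + p_d*0.020000] = 0.003648
  V(0,+0) = exp(-r*dt) * [p_u*0.003648 + p_m*0.103634 + p_d*0.458727] = 0.150618

Answer: Price = V(0,0) = 0.1506


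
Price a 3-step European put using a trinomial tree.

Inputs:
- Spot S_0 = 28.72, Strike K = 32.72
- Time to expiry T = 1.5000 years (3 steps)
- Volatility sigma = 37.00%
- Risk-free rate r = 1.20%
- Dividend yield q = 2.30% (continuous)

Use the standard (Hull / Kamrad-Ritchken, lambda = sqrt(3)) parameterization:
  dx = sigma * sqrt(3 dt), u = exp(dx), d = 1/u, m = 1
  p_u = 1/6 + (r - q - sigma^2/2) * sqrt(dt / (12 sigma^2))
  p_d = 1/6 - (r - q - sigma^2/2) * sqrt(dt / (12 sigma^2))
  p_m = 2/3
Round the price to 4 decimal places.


dt = T/N = 0.500000; dx = sigma*sqrt(3*dt) = 0.453156
u = exp(dx) = 1.573269; d = 1/u = 0.635619
p_u = 0.122835, p_m = 0.666667, p_d = 0.210498
Discount per step: exp(-r*dt) = 0.994018
Stock lattice S(k, j) with j the centered position index:
  k=0: S(0,+0) = 28.7200
  k=1: S(1,-1) = 18.2550; S(1,+0) = 28.7200; S(1,+1) = 45.1843
  k=2: S(2,-2) = 11.6032; S(2,-1) = 18.2550; S(2,+0) = 28.7200; S(2,+1) = 45.1843; S(2,+2) = 71.0870
  k=3: S(3,-3) = 7.3752; S(3,-2) = 11.6032; S(3,-1) = 18.2550; S(3,+0) = 28.7200; S(3,+1) = 45.1843; S(3,+2) = 71.0870; S(3,+3) = 111.8390
Terminal payoffs V(N, j) = max(K - S_T, 0):
  V(3,-3) = 25.344771; V(3,-2) = 21.116781; V(3,-1) = 14.465016; V(3,+0) = 4.000000; V(3,+1) = 0.000000; V(3,+2) = 0.000000; V(3,+3) = 0.000000
Backward induction: V(k, j) = exp(-r*dt) * [p_u * V(k+1, j+1) + p_m * V(k+1, j) + p_d * V(k+1, j-1)]
  V(2,-2) = exp(-r*dt) * [p_u*14.465016 + p_m*21.116781 + p_d*25.344771] = 21.062937
  V(2,-1) = exp(-r*dt) * [p_u*4.000000 + p_m*14.465016 + p_d*21.116781] = 14.492512
  V(2,+0) = exp(-r*dt) * [p_u*0.000000 + p_m*4.000000 + p_d*14.465016] = 5.677360
  V(2,+1) = exp(-r*dt) * [p_u*0.000000 + p_m*0.000000 + p_d*4.000000] = 0.836956
  V(2,+2) = exp(-r*dt) * [p_u*0.000000 + p_m*0.000000 + p_d*0.000000] = 0.000000
  V(1,-1) = exp(-r*dt) * [p_u*5.677360 + p_m*14.492512 + p_d*21.062937] = 14.704273
  V(1,+0) = exp(-r*dt) * [p_u*0.836956 + p_m*5.677360 + p_d*14.492512] = 6.896856
  V(1,+1) = exp(-r*dt) * [p_u*0.000000 + p_m*0.836956 + p_d*5.677360] = 1.742558
  V(0,+0) = exp(-r*dt) * [p_u*1.742558 + p_m*6.896856 + p_d*14.704273] = 7.859873

Answer: Price = V(0,0) = 7.8599


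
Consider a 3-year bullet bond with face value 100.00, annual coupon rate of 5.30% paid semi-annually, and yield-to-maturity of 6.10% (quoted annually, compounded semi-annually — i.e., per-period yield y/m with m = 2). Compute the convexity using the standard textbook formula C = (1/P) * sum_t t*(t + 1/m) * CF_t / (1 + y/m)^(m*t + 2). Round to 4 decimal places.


Coupon per period c = face * coupon_rate / m = 2.650000
Periods per year m = 2; per-period yield y/m = 0.030500
Number of cashflows N = 6
Cashflows (t years, CF_t, discount factor 1/(1+y/m)^(m*t), PV):
  t = 0.5000: CF_t = 2.650000, DF = 0.970403, PV = 2.571567
  t = 1.0000: CF_t = 2.650000, DF = 0.941681, PV = 2.495456
  t = 1.5000: CF_t = 2.650000, DF = 0.913810, PV = 2.421597
  t = 2.0000: CF_t = 2.650000, DF = 0.886764, PV = 2.349924
  t = 2.5000: CF_t = 2.650000, DF = 0.860518, PV = 2.280373
  t = 3.0000: CF_t = 102.650000, DF = 0.835049, PV = 85.717792
Price P = sum_t PV_t = 97.836710
Convexity numerator sum_t t*(t + 1/m) * CF_t / (1+y/m)^(m*t + 2):
  t = 0.5000: term = 1.210799
  t = 1.0000: term = 3.524887
  t = 1.5000: term = 6.841119
  t = 2.0000: term = 11.064401
  t = 2.5000: term = 16.105387
  t = 3.0000: term = 847.547962
Convexity = (1/P) * sum = 886.294554 / 97.836710 = 9.058916

Answer: Convexity = 9.0589


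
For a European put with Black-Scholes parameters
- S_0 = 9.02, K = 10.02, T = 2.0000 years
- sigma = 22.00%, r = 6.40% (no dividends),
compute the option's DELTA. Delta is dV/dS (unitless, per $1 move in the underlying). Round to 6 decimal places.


Answer: Delta = -0.409418

Derivation:
d1 = 0.2290422951; d2 = -0.0820846886
phi(d1) = 0.3886139985; exp(-qT) = 1.0000000000; exp(-rT) = 0.8798533791
N(-d1) = 0.4094180215
Delta = -exp(-qT) * N(-d1) = -1.0000000000 * 0.4094180215 = -0.409418


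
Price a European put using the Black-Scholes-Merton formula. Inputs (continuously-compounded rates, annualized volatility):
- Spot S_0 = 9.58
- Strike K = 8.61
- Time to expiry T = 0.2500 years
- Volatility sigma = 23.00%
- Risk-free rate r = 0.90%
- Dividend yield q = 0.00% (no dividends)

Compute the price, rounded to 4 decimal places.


d1 = (ln(S/K) + (r - q + 0.5*sigma^2) * T) / (sigma * sqrt(T)) = 1.00535455
d2 = d1 - sigma * sqrt(T) = 0.89035455
exp(-rT) = 0.99775253; exp(-qT) = 1.00000000
P = K * exp(-rT) * N(-d2) - S_0 * exp(-qT) * N(-d1)
N(-d1) = 0.15736308; N(-d2) = 0.18663777
P = 8.6100 * 0.99775253 * 0.18663777 - 9.5800 * 1.00000000 * 0.15736308 = 0.0958

Answer: Price = 0.0958


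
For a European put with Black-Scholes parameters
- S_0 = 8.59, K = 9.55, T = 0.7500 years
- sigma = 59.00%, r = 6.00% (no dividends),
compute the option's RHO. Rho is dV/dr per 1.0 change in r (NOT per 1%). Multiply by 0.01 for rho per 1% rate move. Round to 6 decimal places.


d1 = 0.1362058951; d2 = -0.3747490932
phi(d1) = 0.3952587931; exp(-qT) = 1.0000000000; exp(-rT) = 0.9559974818
N(-d2) = 0.6460764613
Rho = -K*T*exp(-rT)*N(-d2) = -9.5500 * 0.7500 * 0.9559974818 * 0.6460764613 = -4.423900

Answer: Rho = -4.423900


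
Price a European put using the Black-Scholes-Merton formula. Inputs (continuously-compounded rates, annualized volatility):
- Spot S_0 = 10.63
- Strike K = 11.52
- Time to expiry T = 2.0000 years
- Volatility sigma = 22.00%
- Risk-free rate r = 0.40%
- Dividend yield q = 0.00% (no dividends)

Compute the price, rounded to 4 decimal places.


Answer: Price = 1.7990

Derivation:
d1 = (ln(S/K) + (r - q + 0.5*sigma^2) * T) / (sigma * sqrt(T)) = -0.07715327
d2 = d1 - sigma * sqrt(T) = -0.38828025
exp(-rT) = 0.99203191; exp(-qT) = 1.00000000
P = K * exp(-rT) * N(-d2) - S_0 * exp(-qT) * N(-d1)
N(-d1) = 0.53074919; N(-d2) = 0.65109567
P = 11.5200 * 0.99203191 * 0.65109567 - 10.6300 * 1.00000000 * 0.53074919 = 1.7990


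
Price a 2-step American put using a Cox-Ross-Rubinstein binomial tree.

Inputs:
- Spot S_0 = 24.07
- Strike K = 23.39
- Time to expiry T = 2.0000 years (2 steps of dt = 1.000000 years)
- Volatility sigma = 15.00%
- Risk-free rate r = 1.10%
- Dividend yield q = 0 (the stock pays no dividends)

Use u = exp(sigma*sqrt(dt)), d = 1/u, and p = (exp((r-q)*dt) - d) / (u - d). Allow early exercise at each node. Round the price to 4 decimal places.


Answer: Price = V(0,0) = 1.3632

Derivation:
dt = T/N = 1.000000
u = exp(sigma*sqrt(dt)) = 1.161834; d = 1/u = 0.860708
p = (exp((r-q)*dt) - d) / (u - d) = 0.499301
Discount per step: exp(-r*dt) = 0.989060
Stock lattice S(k, i) with i counting down-moves:
  k=0: S(0,0) = 24.0700
  k=1: S(1,0) = 27.9654; S(1,1) = 20.7172
  k=2: S(2,0) = 32.4911; S(2,1) = 24.0700; S(2,2) = 17.8315
Terminal payoffs V(N, i) = max(K - S_T, 0):
  V(2,0) = 0.000000; V(2,1) = 0.000000; V(2,2) = 5.558505
Backward induction: V(k, i) = exp(-r*dt) * [p * V(k+1, i) + (1-p) * V(k+1, i+1)]; then take max(V_cont, immediate exercise) for American.
  V(1,0) = exp(-r*dt) * [p*0.000000 + (1-p)*0.000000] = 0.000000; exercise = 0.000000; V(1,0) = max -> 0.000000
  V(1,1) = exp(-r*dt) * [p*0.000000 + (1-p)*5.558505] = 2.752690; exercise = 2.672759; V(1,1) = max -> 2.752690
  V(0,0) = exp(-r*dt) * [p*0.000000 + (1-p)*2.752690] = 1.363190; exercise = 0.000000; V(0,0) = max -> 1.363190


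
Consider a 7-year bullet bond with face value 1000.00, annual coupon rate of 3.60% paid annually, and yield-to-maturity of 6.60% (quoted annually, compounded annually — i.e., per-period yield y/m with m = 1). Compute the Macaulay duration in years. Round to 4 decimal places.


Coupon per period c = face * coupon_rate / m = 36.000000
Periods per year m = 1; per-period yield y/m = 0.066000
Number of cashflows N = 7
Cashflows (t years, CF_t, discount factor 1/(1+y/m)^(m*t), PV):
  t = 1.0000: CF_t = 36.000000, DF = 0.938086, PV = 33.771107
  t = 2.0000: CF_t = 36.000000, DF = 0.880006, PV = 31.680213
  t = 3.0000: CF_t = 36.000000, DF = 0.825521, PV = 29.718774
  t = 4.0000: CF_t = 36.000000, DF = 0.774410, PV = 27.878775
  t = 5.0000: CF_t = 36.000000, DF = 0.726464, PV = 26.152697
  t = 6.0000: CF_t = 36.000000, DF = 0.681486, PV = 24.533487
  t = 7.0000: CF_t = 1036.000000, DF = 0.639292, PV = 662.306966
Price P = sum_t PV_t = 836.042017
Macaulay numerator sum_t t * PV_t:
  t * PV_t at t = 1.0000: 33.771107
  t * PV_t at t = 2.0000: 63.360426
  t * PV_t at t = 3.0000: 89.156321
  t * PV_t at t = 4.0000: 111.515099
  t * PV_t at t = 5.0000: 130.763484
  t * PV_t at t = 6.0000: 147.200920
  t * PV_t at t = 7.0000: 4636.148759
Macaulay duration D = (sum_t t * PV_t) / P = 5211.916115 / 836.042017 = 6.234036

Answer: Macaulay duration = 6.2340 years


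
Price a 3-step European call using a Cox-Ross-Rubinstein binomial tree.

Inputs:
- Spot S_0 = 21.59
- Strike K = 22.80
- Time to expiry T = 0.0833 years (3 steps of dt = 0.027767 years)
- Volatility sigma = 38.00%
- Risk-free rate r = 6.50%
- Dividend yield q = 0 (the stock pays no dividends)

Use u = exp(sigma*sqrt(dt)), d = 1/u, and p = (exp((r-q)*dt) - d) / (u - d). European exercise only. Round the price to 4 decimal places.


Answer: Price = V(0,0) = 0.4821

Derivation:
dt = T/N = 0.027767
u = exp(sigma*sqrt(dt)) = 1.065368; d = 1/u = 0.938642
p = (exp((r-q)*dt) - d) / (u - d) = 0.498430
Discount per step: exp(-r*dt) = 0.998197
Stock lattice S(k, i) with i counting down-moves:
  k=0: S(0,0) = 21.5900
  k=1: S(1,0) = 23.0013; S(1,1) = 20.2653
  k=2: S(2,0) = 24.5049; S(2,1) = 21.5900; S(2,2) = 19.0219
  k=3: S(3,0) = 26.1067; S(3,1) = 23.0013; S(3,2) = 20.2653; S(3,3) = 17.8547
Terminal payoffs V(N, i) = max(S_T - K, 0):
  V(3,0) = 3.306707; V(3,1) = 0.201304; V(3,2) = 0.000000; V(3,3) = 0.000000
Backward induction: V(k, i) = exp(-r*dt) * [p * V(k+1, i) + (1-p) * V(k+1, i+1)].
  V(2,0) = exp(-r*dt) * [p*3.306707 + (1-p)*0.201304] = 1.745976
  V(2,1) = exp(-r*dt) * [p*0.201304 + (1-p)*0.000000] = 0.100155
  V(2,2) = exp(-r*dt) * [p*0.000000 + (1-p)*0.000000] = 0.000000
  V(1,0) = exp(-r*dt) * [p*1.745976 + (1-p)*0.100155] = 0.918822
  V(1,1) = exp(-r*dt) * [p*0.100155 + (1-p)*0.000000] = 0.049830
  V(0,0) = exp(-r*dt) * [p*0.918822 + (1-p)*0.049830] = 0.482091


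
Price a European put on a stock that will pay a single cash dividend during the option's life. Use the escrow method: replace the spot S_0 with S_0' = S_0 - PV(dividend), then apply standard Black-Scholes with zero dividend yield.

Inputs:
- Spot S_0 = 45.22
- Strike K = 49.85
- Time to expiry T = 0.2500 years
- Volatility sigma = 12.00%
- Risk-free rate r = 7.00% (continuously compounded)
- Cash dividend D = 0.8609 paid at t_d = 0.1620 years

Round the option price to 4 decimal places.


Answer: Price = 4.6742

Derivation:
PV(D) = D * exp(-r * t_d) = 0.8609 * 0.98872406 = 0.85119254
S_0' = S_0 - PV(D) = 45.2200 - 0.85119254 = 44.36880746
d1 = (ln(S_0'/K) + (r + sigma^2/2)*T) / (sigma*sqrt(T)) = -1.61969681
d2 = d1 - sigma*sqrt(T) = -1.67969681
exp(-rT) = 0.98265224
N(-d1) = 0.94735129; N(-d2) = 0.95349184
P = K * exp(-rT) * N(-d2) - S_0' * N(-d1) = 49.8500 * 0.98265224 * 0.95349184 - 44.36880746 * 0.94735129 = 4.6742


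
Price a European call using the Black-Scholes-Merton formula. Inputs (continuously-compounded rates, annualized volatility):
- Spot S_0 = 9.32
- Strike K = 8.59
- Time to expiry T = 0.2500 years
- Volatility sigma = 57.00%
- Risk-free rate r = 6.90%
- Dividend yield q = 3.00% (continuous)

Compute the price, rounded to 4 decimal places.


Answer: Price = 1.4567

Derivation:
d1 = (ln(S/K) + (r - q + 0.5*sigma^2) * T) / (sigma * sqrt(T)) = 0.46289962
d2 = d1 - sigma * sqrt(T) = 0.17789962
exp(-rT) = 0.98289793; exp(-qT) = 0.99252805
C = S_0 * exp(-qT) * N(d1) - K * exp(-rT) * N(d2)
N(d1) = 0.67828184; N(d2) = 0.57059910
C = 9.3200 * 0.99252805 * 0.67828184 - 8.5900 * 0.98289793 * 0.57059910 = 1.4567


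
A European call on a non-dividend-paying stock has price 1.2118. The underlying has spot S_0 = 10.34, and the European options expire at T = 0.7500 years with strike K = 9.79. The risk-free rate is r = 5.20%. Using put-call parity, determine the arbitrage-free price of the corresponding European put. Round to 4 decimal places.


Put-call parity: C - P = S_0 * exp(-qT) - K * exp(-rT).
S_0 * exp(-qT) = 10.3400 * 1.00000000 = 10.34000000
K * exp(-rT) = 9.7900 * 0.96175071 = 9.41553944
P = C - S*exp(-qT) + K*exp(-rT)
P = 1.2118 - 10.34000000 + 9.41553944 = 0.2873

Answer: Put price = 0.2873


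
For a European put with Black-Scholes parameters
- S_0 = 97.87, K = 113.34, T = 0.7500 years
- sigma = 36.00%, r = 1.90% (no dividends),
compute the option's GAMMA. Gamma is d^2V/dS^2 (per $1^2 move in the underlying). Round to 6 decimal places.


d1 = -0.2691160577; d2 = -0.5808852030
phi(d1) = 0.3847543272; exp(-qT) = 1.0000000000; exp(-rT) = 0.9858510507
Gamma = exp(-qT) * phi(d1) / (S * sigma * sqrt(T)) = 1.0000000000 * 0.3847543272 / (97.8700 * 0.3600 * 0.8660254038) = 0.012610

Answer: Gamma = 0.012610


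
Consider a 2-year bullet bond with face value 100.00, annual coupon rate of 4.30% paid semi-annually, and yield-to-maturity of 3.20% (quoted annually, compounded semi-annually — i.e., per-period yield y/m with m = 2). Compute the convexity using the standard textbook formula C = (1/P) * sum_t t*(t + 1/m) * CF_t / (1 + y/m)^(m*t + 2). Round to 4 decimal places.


Coupon per period c = face * coupon_rate / m = 2.150000
Periods per year m = 2; per-period yield y/m = 0.016000
Number of cashflows N = 4
Cashflows (t years, CF_t, discount factor 1/(1+y/m)^(m*t), PV):
  t = 0.5000: CF_t = 2.150000, DF = 0.984252, PV = 2.116142
  t = 1.0000: CF_t = 2.150000, DF = 0.968752, PV = 2.082817
  t = 1.5000: CF_t = 2.150000, DF = 0.953496, PV = 2.050016
  t = 2.0000: CF_t = 102.150000, DF = 0.938480, PV = 95.865764
Price P = sum_t PV_t = 102.114739
Convexity numerator sum_t t*(t + 1/m) * CF_t / (1+y/m)^(m*t + 2):
  t = 0.5000: term = 1.025008
  t = 1.0000: term = 3.026599
  t = 1.5000: term = 5.957872
  t = 2.0000: term = 464.350725
Convexity = (1/P) * sum = 474.360204 / 102.114739 = 4.645365

Answer: Convexity = 4.6454


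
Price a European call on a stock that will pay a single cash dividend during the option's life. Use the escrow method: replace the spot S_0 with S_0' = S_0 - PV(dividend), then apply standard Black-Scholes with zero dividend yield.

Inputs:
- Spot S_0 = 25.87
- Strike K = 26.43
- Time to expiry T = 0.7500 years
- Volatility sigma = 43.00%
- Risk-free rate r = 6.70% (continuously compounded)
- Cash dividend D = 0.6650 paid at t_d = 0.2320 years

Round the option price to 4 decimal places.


Answer: Price = 3.7590

Derivation:
PV(D) = D * exp(-r * t_d) = 0.6650 * 0.98457618 = 0.65474316
S_0' = S_0 - PV(D) = 25.8700 - 0.65474316 = 25.21525684
d1 = (ln(S_0'/K) + (r + sigma^2/2)*T) / (sigma*sqrt(T)) = 0.19478727
d2 = d1 - sigma*sqrt(T) = -0.17760365
exp(-rT) = 0.95099165
N(d1) = 0.57722026; N(d2) = 0.42951713
C = S_0' * N(d1) - K * exp(-rT) * N(d2) = 25.21525684 * 0.57722026 - 26.4300 * 0.95099165 * 0.42951713 = 3.7590


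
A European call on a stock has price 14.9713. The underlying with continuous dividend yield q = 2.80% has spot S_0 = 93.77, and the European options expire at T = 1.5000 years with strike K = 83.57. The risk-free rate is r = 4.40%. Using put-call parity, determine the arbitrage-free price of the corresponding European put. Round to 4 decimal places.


Answer: Put price = 3.2905

Derivation:
Put-call parity: C - P = S_0 * exp(-qT) - K * exp(-rT).
S_0 * exp(-qT) = 93.7700 * 0.95886978 = 89.91321932
K * exp(-rT) = 83.5700 * 0.93613086 = 78.23245633
P = C - S*exp(-qT) + K*exp(-rT)
P = 14.9713 - 89.91321932 + 78.23245633 = 3.2905


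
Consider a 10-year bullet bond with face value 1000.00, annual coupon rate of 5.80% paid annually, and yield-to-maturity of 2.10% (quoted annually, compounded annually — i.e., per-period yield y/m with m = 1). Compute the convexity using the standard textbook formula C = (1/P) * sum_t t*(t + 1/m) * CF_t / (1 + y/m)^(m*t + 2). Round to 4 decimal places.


Coupon per period c = face * coupon_rate / m = 58.000000
Periods per year m = 1; per-period yield y/m = 0.021000
Number of cashflows N = 10
Cashflows (t years, CF_t, discount factor 1/(1+y/m)^(m*t), PV):
  t = 1.0000: CF_t = 58.000000, DF = 0.979432, PV = 56.807052
  t = 2.0000: CF_t = 58.000000, DF = 0.959287, PV = 55.638640
  t = 3.0000: CF_t = 58.000000, DF = 0.939556, PV = 54.494261
  t = 4.0000: CF_t = 58.000000, DF = 0.920231, PV = 53.373419
  t = 5.0000: CF_t = 58.000000, DF = 0.901304, PV = 52.275631
  t = 6.0000: CF_t = 58.000000, DF = 0.882766, PV = 51.200422
  t = 7.0000: CF_t = 58.000000, DF = 0.864609, PV = 50.147328
  t = 8.0000: CF_t = 58.000000, DF = 0.846826, PV = 49.115894
  t = 9.0000: CF_t = 58.000000, DF = 0.829408, PV = 48.105675
  t = 10.0000: CF_t = 1058.000000, DF = 0.812349, PV = 859.465101
Price P = sum_t PV_t = 1330.623425
Convexity numerator sum_t t*(t + 1/m) * CF_t / (1+y/m)^(m*t + 2):
  t = 1.0000: term = 108.988522
  t = 2.0000: term = 320.240515
  t = 3.0000: term = 627.307571
  t = 4.0000: term = 1024.008441
  t = 5.0000: term = 1504.419845
  t = 6.0000: term = 2062.867564
  t = 7.0000: term = 2693.917812
  t = 8.0000: term = 3392.368869
  t = 9.0000: term = 4153.242984
  t = 10.0000: term = 90692.097827
Convexity = (1/P) * sum = 106579.459950 / 1330.623425 = 80.097387

Answer: Convexity = 80.0974


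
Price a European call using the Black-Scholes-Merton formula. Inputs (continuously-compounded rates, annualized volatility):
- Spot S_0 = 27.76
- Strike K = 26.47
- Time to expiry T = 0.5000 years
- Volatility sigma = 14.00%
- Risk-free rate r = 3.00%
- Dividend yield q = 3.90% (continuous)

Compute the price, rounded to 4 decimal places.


Answer: Price = 1.7241

Derivation:
d1 = (ln(S/K) + (r - q + 0.5*sigma^2) * T) / (sigma * sqrt(T)) = 0.48471280
d2 = d1 - sigma * sqrt(T) = 0.38571785
exp(-rT) = 0.98511194; exp(-qT) = 0.98068890
C = S_0 * exp(-qT) * N(d1) - K * exp(-rT) * N(d2)
N(d1) = 0.68605996; N(d2) = 0.65014718
C = 27.7600 * 0.98068890 * 0.68605996 - 26.4700 * 0.98511194 * 0.65014718 = 1.7241


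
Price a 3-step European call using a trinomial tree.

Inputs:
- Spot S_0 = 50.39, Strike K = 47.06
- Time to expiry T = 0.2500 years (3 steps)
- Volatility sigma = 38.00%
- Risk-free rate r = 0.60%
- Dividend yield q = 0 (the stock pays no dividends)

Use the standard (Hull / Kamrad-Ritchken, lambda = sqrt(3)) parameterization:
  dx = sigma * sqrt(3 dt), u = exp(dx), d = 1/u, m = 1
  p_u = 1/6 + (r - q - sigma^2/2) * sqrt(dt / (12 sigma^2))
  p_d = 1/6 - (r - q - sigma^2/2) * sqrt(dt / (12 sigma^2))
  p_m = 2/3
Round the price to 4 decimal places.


dt = T/N = 0.083333; dx = sigma*sqrt(3*dt) = 0.190000
u = exp(dx) = 1.209250; d = 1/u = 0.826959
p_u = 0.152149, p_m = 0.666667, p_d = 0.181184
Discount per step: exp(-r*dt) = 0.999500
Stock lattice S(k, j) with j the centered position index:
  k=0: S(0,+0) = 50.3900
  k=1: S(1,-1) = 41.6705; S(1,+0) = 50.3900; S(1,+1) = 60.9341
  k=2: S(2,-2) = 34.4598; S(2,-1) = 41.6705; S(2,+0) = 50.3900; S(2,+1) = 60.9341; S(2,+2) = 73.6845
  k=3: S(3,-3) = 28.4968; S(3,-2) = 34.4598; S(3,-1) = 41.6705; S(3,+0) = 50.3900; S(3,+1) = 60.9341; S(3,+2) = 73.6845; S(3,+3) = 89.1030
Terminal payoffs V(N, j) = max(S_T - K, 0):
  V(3,-3) = 0.000000; V(3,-2) = 0.000000; V(3,-1) = 0.000000; V(3,+0) = 3.330000; V(3,+1) = 13.874087; V(3,+2) = 26.624520; V(3,+3) = 42.042977
Backward induction: V(k, j) = exp(-r*dt) * [p_u * V(k+1, j+1) + p_m * V(k+1, j) + p_d * V(k+1, j-1)]
  V(2,-2) = exp(-r*dt) * [p_u*0.000000 + p_m*0.000000 + p_d*0.000000] = 0.000000
  V(2,-1) = exp(-r*dt) * [p_u*3.330000 + p_m*0.000000 + p_d*0.000000] = 0.506403
  V(2,+0) = exp(-r*dt) * [p_u*13.874087 + p_m*3.330000 + p_d*0.000000] = 4.328765
  V(2,+1) = exp(-r*dt) * [p_u*26.624520 + p_m*13.874087 + p_d*3.330000] = 13.896682
  V(2,+2) = exp(-r*dt) * [p_u*42.042977 + p_m*26.624520 + p_d*13.874087] = 26.646921
  V(1,-1) = exp(-r*dt) * [p_u*4.328765 + p_m*0.506403 + p_d*0.000000] = 0.995722
  V(1,+0) = exp(-r*dt) * [p_u*13.896682 + p_m*4.328765 + p_d*0.506403] = 5.089418
  V(1,+1) = exp(-r*dt) * [p_u*26.646921 + p_m*13.896682 + p_d*4.328765] = 14.096015
  V(0,+0) = exp(-r*dt) * [p_u*14.096015 + p_m*5.089418 + p_d*0.995722] = 5.715193

Answer: Price = V(0,0) = 5.7152


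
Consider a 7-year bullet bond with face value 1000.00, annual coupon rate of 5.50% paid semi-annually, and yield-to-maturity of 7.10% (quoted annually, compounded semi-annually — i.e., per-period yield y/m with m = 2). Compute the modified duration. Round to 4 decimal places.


Coupon per period c = face * coupon_rate / m = 27.500000
Periods per year m = 2; per-period yield y/m = 0.035500
Number of cashflows N = 14
Cashflows (t years, CF_t, discount factor 1/(1+y/m)^(m*t), PV):
  t = 0.5000: CF_t = 27.500000, DF = 0.965717, PV = 26.557219
  t = 1.0000: CF_t = 27.500000, DF = 0.932609, PV = 25.646759
  t = 1.5000: CF_t = 27.500000, DF = 0.900637, PV = 24.767512
  t = 2.0000: CF_t = 27.500000, DF = 0.869760, PV = 23.918409
  t = 2.5000: CF_t = 27.500000, DF = 0.839942, PV = 23.098415
  t = 3.0000: CF_t = 27.500000, DF = 0.811147, PV = 22.306533
  t = 3.5000: CF_t = 27.500000, DF = 0.783338, PV = 21.541799
  t = 4.0000: CF_t = 27.500000, DF = 0.756483, PV = 20.803283
  t = 4.5000: CF_t = 27.500000, DF = 0.730549, PV = 20.090085
  t = 5.0000: CF_t = 27.500000, DF = 0.705503, PV = 19.401337
  t = 5.5000: CF_t = 27.500000, DF = 0.681316, PV = 18.736202
  t = 6.0000: CF_t = 27.500000, DF = 0.657959, PV = 18.093870
  t = 6.5000: CF_t = 27.500000, DF = 0.635402, PV = 17.473558
  t = 7.0000: CF_t = 1027.500000, DF = 0.613619, PV = 630.493169
Price P = sum_t PV_t = 912.928148
First compute Macaulay numerator sum_t t * PV_t:
  t * PV_t at t = 0.5000: 13.278609
  t * PV_t at t = 1.0000: 25.646759
  t * PV_t at t = 1.5000: 37.151268
  t * PV_t at t = 2.0000: 47.836817
  t * PV_t at t = 2.5000: 57.746037
  t * PV_t at t = 3.0000: 66.919599
  t * PV_t at t = 3.5000: 75.396297
  t * PV_t at t = 4.0000: 83.213130
  t * PV_t at t = 4.5000: 90.405381
  t * PV_t at t = 5.0000: 97.006685
  t * PV_t at t = 5.5000: 103.049111
  t * PV_t at t = 6.0000: 108.563217
  t * PV_t at t = 6.5000: 113.578129
  t * PV_t at t = 7.0000: 4413.452180
Macaulay duration D = 5333.243219 / 912.928148 = 5.841909
Modified duration = D / (1 + y/m) = 5.841909 / (1 + 0.035500) = 5.641631

Answer: Modified duration = 5.6416


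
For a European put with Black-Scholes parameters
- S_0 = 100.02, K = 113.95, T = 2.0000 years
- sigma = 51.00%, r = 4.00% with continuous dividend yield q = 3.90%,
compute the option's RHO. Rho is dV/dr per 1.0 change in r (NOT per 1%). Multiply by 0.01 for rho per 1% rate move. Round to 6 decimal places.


Answer: Rho = -148.302016

Derivation:
d1 = 0.1826143613; d2 = -0.5386345555
phi(d1) = 0.3923454663; exp(-qT) = 0.9249644265; exp(-rT) = 0.9231163464
N(-d2) = 0.7049304805
Rho = -K*T*exp(-rT)*N(-d2) = -113.9500 * 2.0000 * 0.9231163464 * 0.7049304805 = -148.302016


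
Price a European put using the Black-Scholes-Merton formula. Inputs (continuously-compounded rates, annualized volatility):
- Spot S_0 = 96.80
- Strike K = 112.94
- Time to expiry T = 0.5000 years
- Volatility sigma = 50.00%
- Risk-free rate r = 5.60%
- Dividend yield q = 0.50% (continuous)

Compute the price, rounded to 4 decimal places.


d1 = (ln(S/K) + (r - q + 0.5*sigma^2) * T) / (sigma * sqrt(T)) = -0.18726934
d2 = d1 - sigma * sqrt(T) = -0.54082273
exp(-rT) = 0.97238837; exp(-qT) = 0.99750312
P = K * exp(-rT) * N(-d2) - S_0 * exp(-qT) * N(-d1)
N(-d1) = 0.57427527; N(-d2) = 0.70568511
P = 112.9400 * 0.97238837 * 0.70568511 - 96.8000 * 0.99750312 * 0.57427527 = 22.0484

Answer: Price = 22.0484


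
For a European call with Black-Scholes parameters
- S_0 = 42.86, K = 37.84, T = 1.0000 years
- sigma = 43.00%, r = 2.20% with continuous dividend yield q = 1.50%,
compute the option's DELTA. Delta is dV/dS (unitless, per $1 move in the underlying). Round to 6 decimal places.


Answer: Delta = 0.688406

Derivation:
d1 = 0.5209819671; d2 = 0.0909819671
phi(d1) = 0.3483144420; exp(-qT) = 0.9851119396; exp(-rT) = 0.9782402351
N(d1) = 0.6988103332
Delta = exp(-qT) * N(d1) = 0.9851119396 * 0.6988103332 = 0.688406


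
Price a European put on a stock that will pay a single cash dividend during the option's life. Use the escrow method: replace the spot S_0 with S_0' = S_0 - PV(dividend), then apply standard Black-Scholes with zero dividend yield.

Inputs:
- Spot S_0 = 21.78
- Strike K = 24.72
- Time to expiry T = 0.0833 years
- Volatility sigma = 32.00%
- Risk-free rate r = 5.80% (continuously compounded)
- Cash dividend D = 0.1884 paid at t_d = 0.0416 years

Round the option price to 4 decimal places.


Answer: Price = 3.0847

Derivation:
PV(D) = D * exp(-r * t_d) = 0.1884 * 0.99759011 = 0.18794598
S_0' = S_0 - PV(D) = 21.7800 - 0.18794598 = 21.59205402
d1 = (ln(S_0'/K) + (r + sigma^2/2)*T) / (sigma*sqrt(T)) = -1.36632980
d2 = d1 - sigma*sqrt(T) = -1.45868737
exp(-rT) = 0.99518025
N(-d1) = 0.91408226; N(-d2) = 0.92767441
P = K * exp(-rT) * N(-d2) - S_0' * N(-d1) = 24.7200 * 0.99518025 * 0.92767441 - 21.59205402 * 0.91408226 = 3.0847


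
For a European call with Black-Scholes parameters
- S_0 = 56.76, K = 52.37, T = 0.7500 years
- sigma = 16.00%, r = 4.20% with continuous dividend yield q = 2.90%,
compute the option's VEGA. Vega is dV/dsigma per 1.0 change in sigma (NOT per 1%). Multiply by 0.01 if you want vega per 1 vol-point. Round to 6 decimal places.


d1 = 0.7205904668; d2 = 0.5820264022
phi(d1) = 0.3077203560; exp(-qT) = 0.9784848257; exp(-rT) = 0.9689909565
Vega = S * exp(-qT) * phi(d1) * sqrt(T) = 56.7600 * 0.9784848257 * 0.3077203560 * 0.8660254038 = 14.800737

Answer: Vega = 14.800737


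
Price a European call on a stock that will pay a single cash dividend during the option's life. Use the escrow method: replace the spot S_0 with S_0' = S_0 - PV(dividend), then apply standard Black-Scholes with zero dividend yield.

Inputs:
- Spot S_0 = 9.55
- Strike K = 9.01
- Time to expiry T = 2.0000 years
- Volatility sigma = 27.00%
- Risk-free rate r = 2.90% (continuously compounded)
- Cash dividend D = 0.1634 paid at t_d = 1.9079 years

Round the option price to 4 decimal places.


PV(D) = D * exp(-r * t_d) = 0.1634 * 0.94617371 = 0.15460478
S_0' = S_0 - PV(D) = 9.5500 - 0.15460478 = 9.39539522
d1 = (ln(S_0'/K) + (r + sigma^2/2)*T) / (sigma*sqrt(T)) = 0.45250808
d2 = d1 - sigma*sqrt(T) = 0.07067042
exp(-rT) = 0.94364995
N(d1) = 0.67454850; N(d2) = 0.52816997
C = S_0' * N(d1) - K * exp(-rT) * N(d2) = 9.39539522 * 0.67454850 - 9.0100 * 0.94364995 * 0.52816997 = 1.8470

Answer: Price = 1.8470


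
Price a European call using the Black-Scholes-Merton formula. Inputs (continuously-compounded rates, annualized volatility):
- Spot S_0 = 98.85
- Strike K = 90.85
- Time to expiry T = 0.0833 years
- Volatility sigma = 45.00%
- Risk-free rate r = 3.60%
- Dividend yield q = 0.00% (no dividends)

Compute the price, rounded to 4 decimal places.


d1 = (ln(S/K) + (r - q + 0.5*sigma^2) * T) / (sigma * sqrt(T)) = 0.73782170
d2 = d1 - sigma * sqrt(T) = 0.60794388
exp(-rT) = 0.99700569; exp(-qT) = 1.00000000
C = S_0 * exp(-qT) * N(d1) - K * exp(-rT) * N(d2)
N(d1) = 0.76968860; N(d2) = 0.72838765
C = 98.8500 * 1.00000000 * 0.76968860 - 90.8500 * 0.99700569 * 0.72838765 = 10.1078

Answer: Price = 10.1078


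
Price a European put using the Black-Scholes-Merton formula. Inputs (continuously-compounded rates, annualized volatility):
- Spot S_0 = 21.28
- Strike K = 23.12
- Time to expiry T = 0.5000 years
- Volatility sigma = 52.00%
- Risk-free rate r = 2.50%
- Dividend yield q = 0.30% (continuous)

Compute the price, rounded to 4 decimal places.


Answer: Price = 4.0679

Derivation:
d1 = (ln(S/K) + (r - q + 0.5*sigma^2) * T) / (sigma * sqrt(T)) = -0.01177708
d2 = d1 - sigma * sqrt(T) = -0.37947261
exp(-rT) = 0.98757780; exp(-qT) = 0.99850112
P = K * exp(-rT) * N(-d2) - S_0 * exp(-qT) * N(-d1)
N(-d1) = 0.50469827; N(-d2) = 0.64783153
P = 23.1200 * 0.98757780 * 0.64783153 - 21.2800 * 0.99850112 * 0.50469827 = 4.0679
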